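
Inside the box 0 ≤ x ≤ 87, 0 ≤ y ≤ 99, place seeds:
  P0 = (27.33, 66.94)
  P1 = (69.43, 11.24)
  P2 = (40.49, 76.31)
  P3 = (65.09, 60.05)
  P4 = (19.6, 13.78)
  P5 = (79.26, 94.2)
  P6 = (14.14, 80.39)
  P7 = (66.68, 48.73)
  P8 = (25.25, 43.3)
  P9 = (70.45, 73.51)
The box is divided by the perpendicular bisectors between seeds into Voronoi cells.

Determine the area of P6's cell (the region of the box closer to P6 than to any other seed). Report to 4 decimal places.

Area of P6's cell: 909.3198

1. box [0,87]×[0,99]: [(0, 0) (87, 0) (87, 99) (0, 99)]
2. ⊥bis P6·P0 via (20.735,73.665): [(0, 53.3308) (46.5694, 99) (0, 99)]  |A|=1063.3931
3. ⊥bis P6·P1 via (41.785,45.815): [(0, 53.3308) (46.5694, 99) (0, 99)]  |A|=1063.3931
4. ⊥bis P6·P2 via (27.315,78.35): [(0, 53.3308) (27.6377, 80.4343) (30.5124, 99) (0, 99)]  |A|=914.3385
5. ⊥bis P6·P3 via (39.615,70.22): [(0, 53.3308) (27.6377, 80.4343) (30.5124, 99) (0, 99)]  |A|=914.3385
6. ⊥bis P6·P4 via (16.87,47.085): [(0, 53.3308) (27.6377, 80.4343) (30.5124, 99) (0, 99)]  |A|=914.3385
7. ⊥bis P6·P5 via (46.7,87.295): [(0, 53.3308) (27.6377, 80.4343) (30.5124, 99) (0, 99)]  |A|=914.3385
8. ⊥bis P6·P7 via (40.41,64.56): [(0, 53.3308) (27.6377, 80.4343) (30.5124, 99) (0, 99)]  |A|=914.3385
9. ⊥bis P6·P8 via (19.695,61.845): [(0, 55.9455) (3.8388, 57.0954) (27.6377, 80.4343) (30.5124, 99) (0, 99)]  |A|=909.3198
10. ⊥bis P6·P9 via (42.295,76.95): [(0, 55.9455) (3.8388, 57.0954) (27.6377, 80.4343) (30.5124, 99) (0, 99)]  |A|=909.3198
11. canonical 5-gon: [(0, 55.9455) (3.8388, 57.0954) (27.6377, 80.4343) (30.5124, 99) (0, 99)]
12. shoelace: 909.3198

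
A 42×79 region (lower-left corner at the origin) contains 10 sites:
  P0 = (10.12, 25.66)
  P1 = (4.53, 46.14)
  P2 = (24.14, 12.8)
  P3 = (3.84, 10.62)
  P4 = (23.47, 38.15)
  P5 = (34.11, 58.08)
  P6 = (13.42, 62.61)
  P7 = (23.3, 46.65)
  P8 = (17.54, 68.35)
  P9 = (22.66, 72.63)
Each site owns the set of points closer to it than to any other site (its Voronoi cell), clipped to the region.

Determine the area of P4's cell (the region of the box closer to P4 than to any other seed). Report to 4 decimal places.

1. box [0,42]×[0,79]: [(0, 0) (42, 0) (42, 79) (0, 79)]
2. ⊥bis P4·P0 via (16.795,31.905): [(0, 49.8564) (42, 4.9645) (42, 79) (0, 79)]  |A|=2166.7605
3. ⊥bis P4·P1 via (14,42.145): [(11.8913, 37.1464) (42, 4.9645) (42, 79) (29.5476, 79)]  |A|=1375.1461
4. ⊥bis P4·P2 via (23.805,25.475): [(11.8913, 37.1464) (22.8348, 25.4494) (42, 25.9559) (42, 79) (29.5476, 79)]  |A|=1173.9937
5. ⊥bis P4·P3 via (13.655,24.385): [(11.8913, 37.1464) (22.8348, 25.4494) (42, 25.9559) (42, 79) (29.5476, 79)]  |A|=1173.9937
6. ⊥bis P4·P5 via (28.79,48.115): [(18.7742, 53.4621) (11.8913, 37.1464) (22.8348, 25.4494) (42, 25.9559) (42, 41.0626)]  |A|=574.4268
7. ⊥bis P4·P6 via (18.445,50.38): [(21.8934, 51.7969) (17.2704, 49.8974) (11.8913, 37.1464) (22.8348, 25.4494) (42, 25.9559) (42, 41.0626)]  |A|=567.6151
8. ⊥bis P4·P7 via (23.385,42.4): [(38.9132, 42.7106) (14.0286, 42.2129) (11.8913, 37.1464) (22.8348, 25.4494) (42, 25.9559) (42, 41.0626)]  |A|=435.6417
9. ⊥bis P4·P8 via (20.505,53.25): [(38.9132, 42.7106) (14.0286, 42.2129) (11.8913, 37.1464) (22.8348, 25.4494) (42, 25.9559) (42, 41.0626)]  |A|=435.6417
10. ⊥bis P4·P9 via (23.065,55.39): [(38.9132, 42.7106) (14.0286, 42.2129) (11.8913, 37.1464) (22.8348, 25.4494) (42, 25.9559) (42, 41.0626)]  |A|=435.6417
11. canonical 6-gon: [(38.9132, 42.7106) (14.0286, 42.2129) (11.8913, 37.1464) (22.8348, 25.4494) (42, 25.9559) (42, 41.0626)]
12. shoelace: 435.6417

Area of P4's cell: 435.6417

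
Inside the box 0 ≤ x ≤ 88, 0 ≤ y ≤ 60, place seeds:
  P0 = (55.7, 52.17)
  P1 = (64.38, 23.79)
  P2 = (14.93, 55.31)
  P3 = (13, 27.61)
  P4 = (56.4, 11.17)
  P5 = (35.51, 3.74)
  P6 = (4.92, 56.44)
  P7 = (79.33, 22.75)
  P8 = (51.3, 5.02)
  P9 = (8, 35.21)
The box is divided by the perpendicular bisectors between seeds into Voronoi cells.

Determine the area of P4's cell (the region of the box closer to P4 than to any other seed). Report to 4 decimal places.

1. box [0,88]×[0,60]: [(0, 0) (88, 0) (88, 60) (0, 60)]
2. ⊥bis P4·P0 via (56.05,31.67): [(0, 30.713) (0, 0) (88, 0) (88, 32.2155)]  |A|=2768.8556
3. ⊥bis P4·P1 via (60.39,17.48): [(38.4251, 31.3691) (0, 30.713) (0, 0) (88, 0) (88, 0.0214)]  |A|=1970.845
4. ⊥bis P4·P2 via (35.665,33.24): [(38.4251, 31.3691) (33.5857, 31.2865) (0.2849, 0) (88, 0) (88, 0.0214)]  |A|=1450.6292
5. ⊥bis P4·P3 via (34.7,19.39): [(39.0807, 30.9545) (27.355, 0) (88, 0) (88, 0.0214)]  |A|=939.141
6. ⊥bis P4·P5 via (45.955,7.455): [(39.0807, 30.9545) (38.3154, 28.9343) (48.6065, 0) (88, 0) (88, 0.0214)]  |A|=631.6922
7. ⊥bis P4·P6 via (30.66,33.805): [(39.0807, 30.9545) (38.3154, 28.9343) (48.6065, 0) (88, 0) (88, 0.0214)]  |A|=631.6922
8. ⊥bis P4·P7 via (67.865,16.96): [(70.9861, 10.7798) (39.0807, 30.9545) (38.3154, 28.9343) (48.6065, 0) (76.4301, 0)]  |A|=569.1497
9. ⊥bis P4·P8 via (53.85,8.095): [(70.9861, 10.7798) (39.0807, 30.9545) (38.3154, 28.9343) (42.3294, 17.6487) (63.6116, 0) (76.4301, 0)]  |A|=436.7398
10. ⊥bis P4·P9 via (32.2,23.19): [(70.9861, 10.7798) (39.0807, 30.9545) (38.3154, 28.9343) (42.3294, 17.6487) (63.6116, 0) (76.4301, 0)]  |A|=436.7398
11. canonical 6-gon: [(70.9861, 10.7798) (39.0807, 30.9545) (38.3154, 28.9343) (42.3294, 17.6487) (63.6116, 0) (76.4301, 0)]
12. shoelace: 436.7398

Area of P4's cell: 436.7398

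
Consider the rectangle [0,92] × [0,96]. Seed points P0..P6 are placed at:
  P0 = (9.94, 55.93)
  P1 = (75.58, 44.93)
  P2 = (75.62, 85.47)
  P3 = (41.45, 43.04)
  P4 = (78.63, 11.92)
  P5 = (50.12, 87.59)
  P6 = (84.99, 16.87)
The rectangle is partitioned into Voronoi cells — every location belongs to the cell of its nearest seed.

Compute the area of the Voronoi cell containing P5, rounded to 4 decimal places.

Area of P5's cell: 1212.3196

1. box [0,92]×[0,96]: [(0, 0) (92, 0) (92, 96) (0, 96)]
2. ⊥bis P5·P0 via (30.03,71.76): [(86.5736, 0) (92, 0) (92, 96) (10.93, 96)]  |A|=4151.828
3. ⊥bis P5·P1 via (62.85,66.26): [(43.475, 54.6968) (92, 83.6571) (92, 96) (10.93, 96)]  |A|=1973.6961
4. ⊥bis P5·P2 via (62.87,86.53): [(43.475, 54.6968) (61.0979, 65.2143) (63.6573, 96) (10.93, 96)]  |A|=1346.7101
5. ⊥bis P5·P3 via (45.785,65.315): [(33.1746, 67.7691) (57.4596, 63.043) (61.0979, 65.2143) (63.6573, 96) (10.93, 96)]  |A|=1212.3196
6. ⊥bis P5·P4 via (64.375,49.755): [(33.1746, 67.7691) (57.4596, 63.043) (61.0979, 65.2143) (63.6573, 96) (10.93, 96)]  |A|=1212.3196
7. ⊥bis P5·P6 via (67.555,52.23): [(33.1746, 67.7691) (57.4596, 63.043) (61.0979, 65.2143) (63.6573, 96) (10.93, 96)]  |A|=1212.3196
8. canonical 5-gon: [(33.1746, 67.7691) (57.4596, 63.043) (61.0979, 65.2143) (63.6573, 96) (10.93, 96)]
9. shoelace: 1212.3196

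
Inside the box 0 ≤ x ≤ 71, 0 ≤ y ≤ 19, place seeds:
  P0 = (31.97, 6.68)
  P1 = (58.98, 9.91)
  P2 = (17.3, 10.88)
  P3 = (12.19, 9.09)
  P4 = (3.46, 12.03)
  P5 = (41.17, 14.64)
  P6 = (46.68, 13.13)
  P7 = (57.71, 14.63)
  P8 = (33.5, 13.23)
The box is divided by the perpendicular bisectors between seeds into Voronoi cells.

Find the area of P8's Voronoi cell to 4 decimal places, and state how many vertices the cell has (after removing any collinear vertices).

Area of P8's cell: 107.7224 (4 vertices)

1. box [0,71]×[0,19]: [(0, 0) (71, 0) (71, 19) (0, 19)]
2. ⊥bis P8·P0 via (32.735,9.955): [(0, 17.6015) (71, 1.0168) (71, 19) (0, 19)]  |A|=688.0518
3. ⊥bis P8·P1 via (46.24,11.57): [(0, 17.6015) (45.6369, 6.9413) (47.2081, 19) (0, 19)]  |A|=316.5465
4. ⊥bis P8·P2 via (25.4,12.055): [(25.4581, 11.6548) (45.6369, 6.9413) (47.2081, 19) (24.3925, 19)]  |A|=209.1609
5. ⊥bis P8·P3 via (22.845,11.16): [(25.4581, 11.6548) (45.6369, 6.9413) (47.2081, 19) (24.3925, 19)]  |A|=209.1609
6. ⊥bis P8·P4 via (18.48,12.63): [(25.4581, 11.6548) (45.6369, 6.9413) (47.2081, 19) (24.3925, 19)]  |A|=209.1609
7. ⊥bis P8·P5 via (37.335,13.935): [(25.4581, 11.6548) (38.3059, 8.6537) (36.4039, 19) (24.3925, 19)]  |A|=107.7224
8. ⊥bis P8·P6 via (40.09,13.18): [(25.4581, 11.6548) (38.3059, 8.6537) (36.4039, 19) (24.3925, 19)]  |A|=107.7224
9. ⊥bis P8·P7 via (45.605,13.93): [(25.4581, 11.6548) (38.3059, 8.6537) (36.4039, 19) (24.3925, 19)]  |A|=107.7224
10. canonical 4-gon: [(25.4581, 11.6548) (38.3059, 8.6537) (36.4039, 19) (24.3925, 19)]
11. shoelace: 107.7224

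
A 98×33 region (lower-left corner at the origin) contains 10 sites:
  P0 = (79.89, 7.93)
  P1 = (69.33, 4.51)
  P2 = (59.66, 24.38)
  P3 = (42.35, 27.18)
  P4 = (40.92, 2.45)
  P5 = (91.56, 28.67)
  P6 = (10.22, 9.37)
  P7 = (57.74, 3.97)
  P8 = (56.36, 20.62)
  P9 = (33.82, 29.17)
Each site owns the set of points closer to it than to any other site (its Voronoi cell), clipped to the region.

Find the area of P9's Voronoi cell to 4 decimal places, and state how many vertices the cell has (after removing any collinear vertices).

Area of P9's cell: 351.2609 (4 vertices)

1. box [0,98]×[0,33]: [(0, 0) (98, 0) (98, 33) (0, 33)]
2. ⊥bis P9·P0 via (56.855,18.55): [(0, 0) (48.3028, 0) (63.517, 33) (0, 33)]  |A|=1845.0258
3. ⊥bis P9·P1 via (51.575,16.84): [(0, 0) (39.8804, 0) (62.7973, 33) (0, 33)]  |A|=1694.1832
4. ⊥bis P9·P2 via (46.74,26.775): [(0, 0) (39.8804, 0) (42.4672, 3.7249) (47.8939, 33) (0, 33)]  |A|=1476.0335
5. ⊥bis P9·P3 via (38.085,28.175): [(0, 0) (31.5119, 0) (39.2106, 33) (0, 33)]  |A|=1166.9226
6. ⊥bis P9·P4 via (37.37,15.81): [(0, 5.8801) (35.0569, 15.1954) (39.2106, 33) (0, 33)]  |A|=824.4357
7. ⊥bis P9·P5 via (62.69,28.92): [(0, 5.8801) (35.0569, 15.1954) (39.2106, 33) (0, 33)]  |A|=824.4357
8. ⊥bis P9·P6 via (22.02,19.27): [(27.1919, 13.1055) (35.0569, 15.1954) (39.2106, 33) (10.5008, 33)]  |A|=351.2609
9. ⊥bis P9·P7 via (45.78,16.57): [(27.1919, 13.1055) (35.0569, 15.1954) (39.2106, 33) (10.5008, 33)]  |A|=351.2609
10. ⊥bis P9·P8 via (45.09,24.895): [(27.1919, 13.1055) (35.0569, 15.1954) (39.2106, 33) (10.5008, 33)]  |A|=351.2609
11. canonical 4-gon: [(27.1919, 13.1055) (35.0569, 15.1954) (39.2106, 33) (10.5008, 33)]
12. shoelace: 351.2609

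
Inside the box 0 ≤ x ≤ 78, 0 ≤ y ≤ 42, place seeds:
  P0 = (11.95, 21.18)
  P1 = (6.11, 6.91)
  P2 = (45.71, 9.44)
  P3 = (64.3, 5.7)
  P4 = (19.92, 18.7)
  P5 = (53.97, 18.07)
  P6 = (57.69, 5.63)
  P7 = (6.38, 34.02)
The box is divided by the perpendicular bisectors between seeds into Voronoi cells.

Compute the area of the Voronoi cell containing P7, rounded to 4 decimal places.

1. box [0,78]×[0,42]: [(0, 0) (78, 0) (78, 42) (0, 42)]
2. ⊥bis P7·P0 via (9.165,27.6): [(0, 23.6242) (42.36, 42) (0, 42)]  |A|=389.1988
3. ⊥bis P7·P1 via (6.245,20.465): [(0, 23.6242) (42.36, 42) (0, 42)]  |A|=389.1988
4. ⊥bis P7·P2 via (26.045,21.73): [(0, 23.6242) (37.3566, 39.8296) (38.7131, 42) (0, 42)]  |A|=385.2412
5. ⊥bis P7·P3 via (35.34,19.86): [(0, 23.6242) (37.3566, 39.8296) (38.7131, 42) (0, 42)]  |A|=385.2412
6. ⊥bis P7·P4 via (13.15,26.36): [(0, 23.6242) (19.7469, 32.1904) (30.8461, 42) (0, 42)]  |A|=332.7257
7. ⊥bis P7·P5 via (30.175,26.045): [(0, 23.6242) (19.7469, 32.1904) (30.8461, 42) (0, 42)]  |A|=332.7257
8. ⊥bis P7·P6 via (32.035,19.825): [(0, 23.6242) (19.7469, 32.1904) (30.8461, 42) (0, 42)]  |A|=332.7257
9. canonical 4-gon: [(0, 23.6242) (19.7469, 32.1904) (30.8461, 42) (0, 42)]
10. shoelace: 332.7257

Area of P7's cell: 332.7257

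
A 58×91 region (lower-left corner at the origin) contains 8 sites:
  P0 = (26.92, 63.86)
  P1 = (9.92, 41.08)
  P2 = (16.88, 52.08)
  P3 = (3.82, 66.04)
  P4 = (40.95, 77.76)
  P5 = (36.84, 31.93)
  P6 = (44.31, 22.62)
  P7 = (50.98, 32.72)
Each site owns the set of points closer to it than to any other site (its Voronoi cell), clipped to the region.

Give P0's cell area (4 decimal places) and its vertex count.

Area of P0's cell: 606.7199 (5 vertices)

1. box [0,58]×[0,91]: [(0, 0) (58, 0) (58, 91) (0, 91)]
2. ⊥bis P0·P1 via (18.42,52.47): [(0, 66.2163) (58, 22.9327) (58, 91) (0, 91)]  |A|=2692.6803
3. ⊥bis P0·P2 via (21.9,57.97): [(0, 76.6352) (58, 27.2023) (58, 91) (0, 91)]  |A|=2266.7139
4. ⊥bis P0·P3 via (15.37,64.95): [(15.2464, 63.6408) (58, 27.2023) (58, 91) (17.8284, 91)]  |A|=1913.3221
5. ⊥bis P0·P4 via (33.935,70.81): [(17.4895, 87.4093) (15.2464, 63.6408) (58, 27.2023) (58, 46.5199)]  |A|=940.2454
6. ⊥bis P0·P5 via (31.88,47.895): [(50.8108, 53.7764) (17.4895, 87.4093) (15.2464, 63.6408) (33.2292, 48.3142)]  |A|=617.5641
7. ⊥bis P0·P6 via (35.615,43.24): [(50.8108, 53.7764) (17.4895, 87.4093) (15.2464, 63.6408) (33.2292, 48.3142)]  |A|=617.5641
8. ⊥bis P0·P7 via (38.95,48.29): [(42.8497, 51.3031) (48.747, 55.8595) (17.4895, 87.4093) (15.2464, 63.6408) (33.2292, 48.3142)]  |A|=606.7199
9. canonical 5-gon: [(42.8497, 51.3031) (48.747, 55.8595) (17.4895, 87.4093) (15.2464, 63.6408) (33.2292, 48.3142)]
10. shoelace: 606.7199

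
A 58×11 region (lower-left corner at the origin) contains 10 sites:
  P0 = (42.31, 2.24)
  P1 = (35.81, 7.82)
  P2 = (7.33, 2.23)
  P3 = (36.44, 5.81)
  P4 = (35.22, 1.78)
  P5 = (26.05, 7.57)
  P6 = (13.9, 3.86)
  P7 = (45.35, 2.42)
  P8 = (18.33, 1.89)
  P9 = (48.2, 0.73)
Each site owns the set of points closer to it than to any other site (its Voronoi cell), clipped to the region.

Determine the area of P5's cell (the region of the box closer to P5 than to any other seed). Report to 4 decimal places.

Area of P5's cell: 93.2494

1. box [0,58]×[0,11]: [(0, 0) (58, 0) (58, 11) (0, 11)]
2. ⊥bis P5·P0 via (34.18,4.905): [(0, 0) (32.5721, 0) (36.1779, 11) (0, 11)]  |A|=378.1254
3. ⊥bis P5·P1 via (30.93,7.695): [(0, 0) (31.1271, 0) (30.8453, 11) (0, 11)]  |A|=340.8485
4. ⊥bis P5·P2 via (16.69,4.9): [(18.0878, 0) (31.1271, 0) (30.8453, 11) (14.9499, 11)]  |A|=159.1412
5. ⊥bis P5·P3 via (31.245,6.69): [(18.0878, 0) (30.1118, 0) (30.9937, 5.2067) (30.8453, 11) (14.9499, 11)]  |A|=156.4979
6. ⊥bis P5·P4 via (30.635,4.675): [(18.0878, 0) (27.6832, 0) (30.9928, 5.2417) (30.8453, 11) (14.9499, 11)]  |A|=150.1151
7. ⊥bis P5·P6 via (19.975,5.715): [(21.7201, 0) (27.6832, 0) (30.9928, 5.2417) (30.8453, 11) (18.3612, 11)]  |A|=111.3752
8. ⊥bis P5·P7 via (35.7,4.995): [(21.7201, 0) (27.6832, 0) (30.9928, 5.2417) (30.8453, 11) (18.3612, 11)]  |A|=111.3752
9. ⊥bis P5·P8 via (22.19,4.73): [(18.9177, 9.1775) (25.6701, 0) (27.6832, 0) (30.9928, 5.2417) (30.8453, 11) (18.3612, 11)]  |A|=93.2494
10. ⊥bis P5·P9 via (37.125,4.15): [(18.9177, 9.1775) (25.6701, 0) (27.6832, 0) (30.9928, 5.2417) (30.8453, 11) (18.3612, 11)]  |A|=93.2494
11. canonical 6-gon: [(18.9177, 9.1775) (25.6701, 0) (27.6832, 0) (30.9928, 5.2417) (30.8453, 11) (18.3612, 11)]
12. shoelace: 93.2494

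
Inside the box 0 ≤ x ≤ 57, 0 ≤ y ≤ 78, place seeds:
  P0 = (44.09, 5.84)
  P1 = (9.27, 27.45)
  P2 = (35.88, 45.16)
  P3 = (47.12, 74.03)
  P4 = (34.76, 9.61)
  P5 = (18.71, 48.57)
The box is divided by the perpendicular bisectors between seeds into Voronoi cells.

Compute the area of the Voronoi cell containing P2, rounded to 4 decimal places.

1. box [0,57]×[0,78]: [(0, 0) (57, 0) (57, 78) (0, 78)]
2. ⊥bis P2·P0 via (39.985,25.5): [(0, 17.1511) (57, 29.0527) (57, 78) (0, 78)]  |A|=3129.1896
3. ⊥bis P2·P1 via (22.575,36.305): [(0, 70.2249) (31.0129, 23.6266) (57, 29.0527) (57, 78) (0, 78)]  |A|=2306.2035
4. ⊥bis P2·P3 via (41.5,59.595): [(0, 75.7523) (0, 70.2249) (31.0129, 23.6266) (57, 29.0527) (57, 53.5604)]  |A|=1545.6131
5. ⊥bis P2·P4 via (35.32,27.385): [(0, 75.7523) (0, 70.2249) (28.3658, 27.6041) (47.2176, 27.0102) (57, 29.0527) (57, 53.5604)]  |A|=1508.9081
6. ⊥bis P2·P5 via (27.295,46.865): [(30.6613, 63.8149) (24.595, 33.2699) (28.3658, 27.6041) (47.2176, 27.0102) (57, 29.0527) (57, 53.5604)]  |A|=936.4533
7. canonical 6-gon: [(30.6613, 63.8149) (24.595, 33.2699) (28.3658, 27.6041) (47.2176, 27.0102) (57, 29.0527) (57, 53.5604)]
8. shoelace: 936.4533

Area of P2's cell: 936.4533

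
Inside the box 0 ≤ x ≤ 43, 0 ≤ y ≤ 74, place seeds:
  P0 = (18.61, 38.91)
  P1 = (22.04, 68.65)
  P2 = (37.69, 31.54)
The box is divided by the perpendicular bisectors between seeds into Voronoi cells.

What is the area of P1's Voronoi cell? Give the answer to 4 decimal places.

Area of P1's cell: 856.6893

1. box [0,43]×[0,74]: [(0, 0) (43, 0) (43, 74) (0, 74)]
2. ⊥bis P1·P0 via (20.325,53.78): [(0, 56.1241) (43, 51.1648) (43, 74) (0, 74)]  |A|=875.2872
3. ⊥bis P1·P2 via (29.865,50.095): [(0, 56.1241) (34.6778, 52.1247) (43, 55.6343) (43, 74) (0, 74)]  |A|=856.6893
4. canonical 5-gon: [(0, 56.1241) (34.6778, 52.1247) (43, 55.6343) (43, 74) (0, 74)]
5. shoelace: 856.6893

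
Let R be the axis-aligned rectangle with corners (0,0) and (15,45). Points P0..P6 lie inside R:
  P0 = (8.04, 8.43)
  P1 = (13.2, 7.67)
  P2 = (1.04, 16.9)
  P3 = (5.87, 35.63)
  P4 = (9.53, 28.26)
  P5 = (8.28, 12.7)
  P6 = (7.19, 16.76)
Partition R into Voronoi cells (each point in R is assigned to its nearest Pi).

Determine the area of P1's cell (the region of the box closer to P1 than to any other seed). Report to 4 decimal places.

1. box [0,15]×[0,45]: [(0, 0) (15, 0) (15, 45) (0, 45)]
2. ⊥bis P1·P0 via (10.62,8.05): [(9.4343, 0) (15, 0) (15, 37.7879)]  |A|=105.1573
3. ⊥bis P1·P2 via (7.12,12.285): [(12.2366, 19.0258) (9.4343, 0) (15, 0) (15, 22.6665)]  |A|=84.2639
4. ⊥bis P1·P3 via (9.535,21.65): [(12.2366, 19.0258) (9.4343, 0) (15, 0) (15, 22.6665)]  |A|=84.2639
5. ⊥bis P1·P4 via (11.365,17.965): [(12.0996, 18.0959) (9.4343, 0) (15, 0) (15, 18.6129)]  |A|=77.35
6. ⊥bis P1·P5 via (10.74,10.185): [(10.9672, 10.4072) (9.4343, 0) (15, 0) (15, 14.3518)]  |A|=57.9007
7. ⊥bis P1·P6 via (10.195,12.215): [(10.9672, 10.4072) (9.4343, 0) (15, 0) (15, 14.3518)]  |A|=57.9007
8. canonical 4-gon: [(10.9672, 10.4072) (9.4343, 0) (15, 0) (15, 14.3518)]
9. shoelace: 57.9007

Area of P1's cell: 57.9007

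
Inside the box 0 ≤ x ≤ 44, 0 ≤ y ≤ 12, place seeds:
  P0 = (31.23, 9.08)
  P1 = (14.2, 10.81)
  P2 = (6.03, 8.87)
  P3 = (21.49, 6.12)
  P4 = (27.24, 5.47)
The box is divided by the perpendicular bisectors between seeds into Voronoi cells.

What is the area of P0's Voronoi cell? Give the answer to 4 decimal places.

Area of P0's cell: 163.3339

1. box [0,44]×[0,12]: [(0, 0) (44, 0) (44, 12) (0, 12)]
2. ⊥bis P0·P1 via (22.715,9.945): [(21.7047, 0) (44, 0) (44, 12) (22.9238, 12)]  |A|=260.2291
3. ⊥bis P0·P2 via (18.63,8.975): [(21.7047, 0) (44, 0) (44, 12) (22.9238, 12)]  |A|=260.2291
4. ⊥bis P0·P3 via (26.36,7.6): [(28.6697, 0) (44, 0) (44, 12) (25.0228, 12)]  |A|=205.8451
5. ⊥bis P0·P4 via (29.235,7.275): [(25.0546, 11.8954) (35.8171, 0) (44, 0) (44, 12) (25.0228, 12)]  |A|=163.3339
6. canonical 5-gon: [(25.0546, 11.8954) (35.8171, 0) (44, 0) (44, 12) (25.0228, 12)]
7. shoelace: 163.3339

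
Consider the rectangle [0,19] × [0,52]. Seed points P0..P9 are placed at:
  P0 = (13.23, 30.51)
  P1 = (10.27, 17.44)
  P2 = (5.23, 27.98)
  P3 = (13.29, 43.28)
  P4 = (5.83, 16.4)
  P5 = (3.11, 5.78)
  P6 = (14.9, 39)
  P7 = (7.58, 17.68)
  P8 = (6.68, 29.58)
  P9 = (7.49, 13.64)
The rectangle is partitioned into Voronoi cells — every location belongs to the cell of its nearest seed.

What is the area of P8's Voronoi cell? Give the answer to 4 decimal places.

Area of P8's cell: 88.7268

1. box [0,19]×[0,52]: [(0, 0) (19, 0) (19, 52) (0, 52)]
2. ⊥bis P8·P0 via (9.955,30.045): [(0, 0) (14.2209, 0) (6.8377, 52) (0, 52)]  |A|=547.5251
3. ⊥bis P8·P1 via (8.475,23.51): [(0, 21.0038) (10.7858, 24.1934) (6.8377, 52) (0, 52)]  |A|=262.2272
4. ⊥bis P8·P2 via (5.955,28.78): [(0, 34.1767) (10.7518, 24.4329) (6.8377, 52) (0, 52)]  |A|=190.0648
5. ⊥bis P8·P3 via (9.985,36.43): [(0, 41.2476) (0, 34.1767) (10.7518, 24.4329) (8.9795, 36.9151)]  |A|=90.2157
6. ⊥bis P8·P4 via (6.255,22.99): [(0, 41.2476) (0, 34.1767) (10.7518, 24.4329) (8.9795, 36.9151)]  |A|=90.2157
7. ⊥bis P8·P5 via (4.895,17.68): [(0, 41.2476) (0, 34.1767) (10.7518, 24.4329) (8.9795, 36.9151)]  |A|=90.2157
8. ⊥bis P8·P6 via (10.79,34.29): [(6.3002, 38.2078) (0, 41.2476) (0, 34.1767) (10.7518, 24.4329) (9.149, 35.722)]  |A|=88.7268
9. ⊥bis P8·P7 via (7.13,23.63): [(6.3002, 38.2078) (0, 41.2476) (0, 34.1767) (10.7518, 24.4329) (9.149, 35.722)]  |A|=88.7268
10. ⊥bis P8·P9 via (7.085,21.61): [(6.3002, 38.2078) (0, 41.2476) (0, 34.1767) (10.7518, 24.4329) (9.149, 35.722)]  |A|=88.7268
11. canonical 5-gon: [(6.3002, 38.2078) (0, 41.2476) (0, 34.1767) (10.7518, 24.4329) (9.149, 35.722)]
12. shoelace: 88.7268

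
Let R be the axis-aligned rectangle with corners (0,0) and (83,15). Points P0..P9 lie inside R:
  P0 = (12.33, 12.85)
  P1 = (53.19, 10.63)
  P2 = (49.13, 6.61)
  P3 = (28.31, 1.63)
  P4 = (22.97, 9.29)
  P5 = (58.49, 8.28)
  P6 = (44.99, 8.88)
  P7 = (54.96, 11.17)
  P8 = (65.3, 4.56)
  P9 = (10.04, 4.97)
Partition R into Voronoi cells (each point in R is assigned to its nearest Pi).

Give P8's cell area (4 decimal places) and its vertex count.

1. box [0,83]×[0,15]: [(0, 0) (83, 0) (83, 15) (0, 15)]
2. ⊥bis P8·P0 via (38.815,8.705): [(37.4526, 0) (83, 0) (83, 15) (39.8002, 15)]  |A|=665.6038
3. ⊥bis P8·P1 via (59.245,7.595): [(55.4381, 0) (83, 0) (83, 15) (62.9567, 15)]  |A|=357.0393
4. ⊥bis P8·P2 via (57.215,5.585): [(56.8688, 2.8544) (56.5069, 0) (83, 0) (83, 15) (62.9567, 15)]  |A|=355.5138
5. ⊥bis P8·P3 via (46.805,3.095): [(56.8688, 2.8544) (56.5069, 0) (83, 0) (83, 15) (62.9567, 15)]  |A|=355.5138
6. ⊥bis P8·P4 via (44.135,6.925): [(56.8688, 2.8544) (56.5069, 0) (83, 0) (83, 15) (62.9567, 15)]  |A|=355.5138
7. ⊥bis P8·P5 via (61.895,6.42): [(58.388, 0) (83, 0) (83, 15) (66.5819, 15)]  |A|=307.7257
8. ⊥bis P8·P6 via (55.145,6.72): [(58.388, 0) (83, 0) (83, 15) (66.5819, 15)]  |A|=307.7257
9. ⊥bis P8·P7 via (60.13,7.865): [(58.388, 0) (83, 0) (83, 15) (66.5819, 15)]  |A|=307.7257
10. ⊥bis P8·P9 via (37.67,4.765): [(58.388, 0) (83, 0) (83, 15) (66.5819, 15)]  |A|=307.7257
11. canonical 4-gon: [(58.388, 0) (83, 0) (83, 15) (66.5819, 15)]
12. shoelace: 307.7257

Area of P8's cell: 307.7257 (4 vertices)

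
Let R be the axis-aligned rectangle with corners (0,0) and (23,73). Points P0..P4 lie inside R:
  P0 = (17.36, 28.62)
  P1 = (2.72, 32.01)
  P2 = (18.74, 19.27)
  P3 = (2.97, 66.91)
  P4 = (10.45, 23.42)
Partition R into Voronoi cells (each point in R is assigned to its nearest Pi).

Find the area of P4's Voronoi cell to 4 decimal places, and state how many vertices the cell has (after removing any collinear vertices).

1. box [0,23]×[0,73]: [(0, 0) (23, 0) (23, 73) (0, 73)]
2. ⊥bis P4·P0 via (13.905,26.02): [(0, 44.4976) (0, 0) (23, 0) (23, 13.9341)]  |A|=671.9651
3. ⊥bis P4·P1 via (6.585,27.715): [(10.1889, 30.9581) (0, 21.7893) (0, 0) (23, 0) (23, 13.9341)]  |A|=556.2784
4. ⊥bis P4·P2 via (14.595,21.345): [(15.7248, 23.6018) (10.1889, 30.9581) (0, 21.7893) (0, 0) (3.9096, 0)]  |A|=280.3077
5. ⊥bis P4·P3 via (6.71,45.165): [(15.7248, 23.6018) (10.1889, 30.9581) (0, 21.7893) (0, 0) (3.9096, 0)]  |A|=280.3077
6. canonical 5-gon: [(15.7248, 23.6018) (10.1889, 30.9581) (0, 21.7893) (0, 0) (3.9096, 0)]
7. shoelace: 280.3077

Area of P4's cell: 280.3077 (5 vertices)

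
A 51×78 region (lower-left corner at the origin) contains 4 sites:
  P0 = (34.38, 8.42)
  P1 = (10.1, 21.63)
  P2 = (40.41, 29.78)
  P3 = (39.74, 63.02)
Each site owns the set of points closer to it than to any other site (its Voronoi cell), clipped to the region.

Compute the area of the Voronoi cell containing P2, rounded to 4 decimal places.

1. box [0,51]×[0,78]: [(0, 0) (51, 0) (51, 78) (0, 78)]
2. ⊥bis P2·P0 via (37.395,19.1): [(0, 29.6567) (51, 15.2593) (51, 78) (0, 78)]  |A|=2832.6421
3. ⊥bis P2·P1 via (25.255,25.705): [(26.1797, 22.2661) (51, 15.2593) (51, 78) (11.1935, 78)]  |A|=1887.9082
4. ⊥bis P2·P3 via (40.075,46.4): [(19.8002, 45.9913) (26.1797, 22.2661) (51, 15.2593) (51, 46.6202)]  |A|=761.3108
5. canonical 4-gon: [(19.8002, 45.9913) (26.1797, 22.2661) (51, 15.2593) (51, 46.6202)]
6. shoelace: 761.3108

Area of P2's cell: 761.3108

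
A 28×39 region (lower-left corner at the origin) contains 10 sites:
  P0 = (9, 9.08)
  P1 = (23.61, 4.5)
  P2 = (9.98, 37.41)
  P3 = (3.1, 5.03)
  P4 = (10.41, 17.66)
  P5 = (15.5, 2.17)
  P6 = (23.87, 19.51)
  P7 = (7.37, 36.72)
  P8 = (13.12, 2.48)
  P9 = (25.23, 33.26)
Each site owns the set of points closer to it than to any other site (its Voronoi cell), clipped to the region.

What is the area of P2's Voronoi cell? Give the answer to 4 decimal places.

Area of P2's cell: 84.1264

1. box [0,28]×[0,39]: [(0, 0) (28, 0) (28, 39) (0, 39)]
2. ⊥bis P2·P0 via (9.49,23.245): [(0, 23.5733) (28, 22.6047) (28, 39) (0, 39)]  |A|=445.5083
3. ⊥bis P2·P1 via (16.795,20.955): [(0, 23.5733) (21.3349, 22.8353) (28, 25.5957) (28, 39) (0, 39)]  |A|=435.5408
4. ⊥bis P2·P3 via (6.54,21.22): [(0, 23.5733) (21.3349, 22.8353) (28, 25.5957) (28, 39) (0, 39)]  |A|=435.5408
5. ⊥bis P2·P4 via (10.195,27.535): [(0, 27.313) (28, 27.9227) (28, 39) (0, 39)]  |A|=318.7004
6. ⊥bis P2·P5 via (12.74,19.79): [(0, 27.313) (28, 27.9227) (28, 39) (0, 39)]  |A|=318.7004
7. ⊥bis P2·P6 via (16.925,28.46): [(0, 27.313) (15.8928, 27.6591) (28, 37.054) (28, 39) (0, 39)]  |A|=263.4233
8. ⊥bis P2·P7 via (8.675,37.065): [(11.1887, 27.5566) (15.8928, 27.6591) (28, 37.054) (28, 39) (8.1634, 39)]  |A|=151.3336
9. ⊥bis P2·P8 via (11.55,19.945): [(11.1887, 27.5566) (15.8928, 27.6591) (28, 37.054) (28, 39) (8.1634, 39)]  |A|=151.3336
10. ⊥bis P2·P9 via (17.605,35.335): [(11.1887, 27.5566) (15.5139, 27.6508) (18.6024, 39) (8.1634, 39)]  |A|=84.1264
11. canonical 4-gon: [(11.1887, 27.5566) (15.5139, 27.6508) (18.6024, 39) (8.1634, 39)]
12. shoelace: 84.1264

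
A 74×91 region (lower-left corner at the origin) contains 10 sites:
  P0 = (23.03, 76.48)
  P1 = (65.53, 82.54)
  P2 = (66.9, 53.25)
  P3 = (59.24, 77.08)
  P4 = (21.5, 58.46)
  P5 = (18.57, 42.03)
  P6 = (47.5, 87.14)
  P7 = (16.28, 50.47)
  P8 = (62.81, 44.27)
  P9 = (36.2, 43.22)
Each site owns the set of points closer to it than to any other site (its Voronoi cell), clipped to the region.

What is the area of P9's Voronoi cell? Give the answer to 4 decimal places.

1. box [0,74]×[0,91]: [(0, 0) (74, 0) (74, 91) (0, 91)]
2. ⊥bis P9·P0 via (29.615,59.85): [(0, 48.1233) (0, 0) (74, 0) (74, 77.4252)]  |A|=4645.2943
3. ⊥bis P9·P1 via (50.865,62.88): [(46.1497, 66.3973) (0, 48.1233) (0, 0) (74, 0) (74, 45.6229)]  |A|=4202.443
4. ⊥bis P9·P2 via (51.55,48.235): [(45.6773, 66.2102) (0, 48.1233) (0, 0) (67.3089, 0)]  |A|=3327.339
5. ⊥bis P9·P3 via (47.72,60.15): [(47.6393, 60.2049) (41.3386, 64.4922) (0, 48.1233) (0, 0) (67.3089, 0)]  |A|=3312.626
6. ⊥bis P9·P4 via (28.85,50.84): [(47.6393, 60.2049) (42.315, 63.8279) (0, 23.0122) (0, 0) (67.3089, 0)]  |A|=2759.6163
7. ⊥bis P9·P5 via (27.385,42.625): [(47.6393, 60.2049) (42.315, 63.8279) (26.9539, 49.0111) (30.2621, 0) (67.3089, 0)]  |A|=1707.8905
8. ⊥bis P9·P6 via (41.85,65.18): [(47.6393, 60.2049) (42.315, 63.8279) (26.9539, 49.0111) (30.2621, 0) (67.3089, 0)]  |A|=1707.8905
9. ⊥bis P9·P7 via (26.24,46.845): [(47.6393, 60.2049) (42.315, 63.8279) (27.0686, 49.1218) (26.9656, 48.8386) (30.2621, 0) (67.3089, 0)]  |A|=1707.8799
10. ⊥bis P9·P8 via (49.505,43.745): [(49.0226, 55.971) (47.6393, 60.2049) (42.315, 63.8279) (27.0686, 49.1218) (26.9656, 48.8386) (30.2621, 0) (51.2311, 0)]  |A|=1257.9367
11. canonical 7-gon: [(49.0226, 55.971) (47.6393, 60.2049) (42.315, 63.8279) (27.0686, 49.1218) (26.9656, 48.8386) (30.2621, 0) (51.2311, 0)]
12. shoelace: 1257.9367

Area of P9's cell: 1257.9367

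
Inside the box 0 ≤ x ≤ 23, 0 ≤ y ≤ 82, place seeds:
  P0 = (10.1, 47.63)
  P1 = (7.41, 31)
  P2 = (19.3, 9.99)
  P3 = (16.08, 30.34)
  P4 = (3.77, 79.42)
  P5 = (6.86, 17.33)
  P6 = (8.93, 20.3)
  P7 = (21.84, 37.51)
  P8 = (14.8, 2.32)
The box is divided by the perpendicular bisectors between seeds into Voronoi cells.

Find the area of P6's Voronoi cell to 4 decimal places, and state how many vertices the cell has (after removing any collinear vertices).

1. box [0,23]×[0,82]: [(0, 0) (23, 0) (23, 82) (0, 82)]
2. ⊥bis P6·P0 via (9.515,33.965): [(0, 34.3723) (0, 0) (23, 0) (23, 33.3877)]  |A|=779.2405
3. ⊥bis P6·P1 via (8.17,25.65): [(0, 24.4894) (0, 0) (23, 0) (23, 27.7567)]  |A|=600.8301
4. ⊥bis P6·P2 via (14.115,15.145): [(0, 24.4894) (0, 0.9479) (23, 24.0817) (23, 27.7567)]  |A|=312.9901
5. ⊥bis P6·P3 via (12.505,25.32): [(11.3978, 26.1085) (0, 24.4894) (0, 0.9479) (19.3703, 20.4309)]  |A|=266.8138
6. ⊥bis P6·P4 via (6.35,49.86): [(11.3978, 26.1085) (0, 24.4894) (0, 0.9479) (19.3703, 20.4309)]  |A|=266.8138
7. ⊥bis P6·P5 via (7.895,18.815): [(11.3978, 26.1085) (0, 24.4894) (0, 24.3176) (13.7244, 14.7521) (19.3703, 20.4309)]  |A|=106.4464
8. ⊥bis P6·P7 via (15.385,28.905): [(11.3978, 26.1085) (0, 24.4894) (0, 24.3176) (13.7244, 14.7521) (19.3703, 20.4309)]  |A|=106.4464
9. ⊥bis P6·P8 via (11.865,11.31): [(11.3978, 26.1085) (0, 24.4894) (0, 24.3176) (13.7244, 14.7521) (19.3703, 20.4309)]  |A|=106.4464
10. canonical 5-gon: [(11.3978, 26.1085) (0, 24.4894) (0, 24.3176) (13.7244, 14.7521) (19.3703, 20.4309)]
11. shoelace: 106.4464

Area of P6's cell: 106.4464 (5 vertices)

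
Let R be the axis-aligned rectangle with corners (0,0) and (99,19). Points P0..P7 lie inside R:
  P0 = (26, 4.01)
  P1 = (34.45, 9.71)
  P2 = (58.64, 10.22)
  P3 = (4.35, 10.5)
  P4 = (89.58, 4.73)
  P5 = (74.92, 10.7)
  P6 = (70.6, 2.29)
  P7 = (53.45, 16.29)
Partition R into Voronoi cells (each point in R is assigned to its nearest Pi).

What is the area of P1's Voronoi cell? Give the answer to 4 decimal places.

Area of P1's cell: 313.2134

1. box [0,99]×[0,19]: [(0, 0) (99, 0) (99, 19) (0, 19)]
2. ⊥bis P1·P0 via (30.225,6.86): [(34.8525, 0) (99, 0) (99, 19) (22.0359, 19)]  |A|=1340.5607
3. ⊥bis P1·P2 via (46.545,9.965): [(34.8525, 0) (46.7551, 0) (46.3545, 19) (22.0359, 19)]  |A|=344.102
4. ⊥bis P1·P3 via (19.4,10.105): [(34.8525, 0) (46.7551, 0) (46.3545, 19) (22.0359, 19)]  |A|=344.102
5. ⊥bis P1·P4 via (62.015,7.22): [(34.8525, 0) (46.7551, 0) (46.3545, 19) (22.0359, 19)]  |A|=344.102
6. ⊥bis P1·P5 via (54.685,10.205): [(34.8525, 0) (46.7551, 0) (46.3545, 19) (22.0359, 19)]  |A|=344.102
7. ⊥bis P1·P6 via (52.525,6): [(34.8525, 0) (46.7551, 0) (46.3545, 19) (22.0359, 19)]  |A|=344.102
8. ⊥bis P1·P7 via (43.95,13): [(34.8525, 0) (46.7551, 0) (46.6451, 5.2178) (41.8721, 19) (22.0359, 19)]  |A|=313.2134
9. canonical 5-gon: [(34.8525, 0) (46.7551, 0) (46.6451, 5.2178) (41.8721, 19) (22.0359, 19)]
10. shoelace: 313.2134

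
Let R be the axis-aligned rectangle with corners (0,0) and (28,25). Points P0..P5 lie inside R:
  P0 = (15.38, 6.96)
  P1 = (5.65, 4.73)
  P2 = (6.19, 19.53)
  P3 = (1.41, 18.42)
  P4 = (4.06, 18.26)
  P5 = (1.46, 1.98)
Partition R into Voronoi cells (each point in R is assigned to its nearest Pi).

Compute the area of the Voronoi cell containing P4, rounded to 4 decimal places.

1. box [0,28]×[0,25]: [(0, 0) (28, 0) (28, 25) (0, 25)]
2. ⊥bis P4·P0 via (9.72,12.61): [(0, 2.8728) (22.0881, 25) (0, 25)]  |A|=244.374
3. ⊥bis P4·P1 via (4.855,11.495): [(0, 10.9245) (9.1056, 11.9945) (22.0881, 25) (0, 25)]  |A|=207.7164
4. ⊥bis P4·P2 via (5.125,18.895): [(0, 10.9245) (9.1056, 11.9945) (9.1894, 12.0784) (1.4849, 25) (0, 25)]  |A|=74.6035
5. ⊥bis P4·P3 via (2.735,18.34): [(2.3036, 11.1952) (9.1056, 11.9945) (9.1894, 12.0784) (2.9852, 22.4838)]  |A|=38.8162
6. ⊥bis P4·P5 via (2.76,10.12): [(2.3036, 11.1952) (9.1056, 11.9945) (9.1894, 12.0784) (2.9852, 22.4838)]  |A|=38.8162
7. canonical 4-gon: [(2.3036, 11.1952) (9.1056, 11.9945) (9.1894, 12.0784) (2.9852, 22.4838)]
8. shoelace: 38.8162

Area of P4's cell: 38.8162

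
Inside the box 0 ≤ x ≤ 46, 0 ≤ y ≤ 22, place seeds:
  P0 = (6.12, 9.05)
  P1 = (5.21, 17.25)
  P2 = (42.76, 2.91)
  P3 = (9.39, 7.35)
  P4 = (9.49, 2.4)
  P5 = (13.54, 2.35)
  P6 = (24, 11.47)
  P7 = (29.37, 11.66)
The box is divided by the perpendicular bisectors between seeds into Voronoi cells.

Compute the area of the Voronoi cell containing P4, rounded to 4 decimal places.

1. box [0,46]×[0,22]: [(0, 0) (46, 0) (46, 22) (0, 22)]
2. ⊥bis P4·P0 via (7.805,5.725): [(0, 1.7697) (0, 0) (46, 0) (46, 22) (39.9204, 22)]  |A|=608.1993
3. ⊥bis P4·P1 via (7.35,9.825): [(27.1649, 15.536) (0, 1.7697) (0, 0) (46, 0) (46, 20.9645)]  |A|=578.7982
4. ⊥bis P4·P2 via (26.125,2.655): [(25.9371, 14.9137) (0, 1.7697) (0, 0) (26.1657, 0)]  |A|=218.0644
5. ⊥bis P4·P3 via (9.44,4.875): [(26.0858, 5.2113) (5.9902, 4.8053) (0, 1.7697) (0, 0) (26.1657, 0)]  |A|=120.5457
6. ⊥bis P4·P5 via (11.515,2.375): [(11.5464, 4.9176) (5.9902, 4.8053) (0, 1.7697) (0, 0) (11.4857, 0)]  |A|=46.5545
7. ⊥bis P4·P6 via (16.745,6.935): [(11.5464, 4.9176) (5.9902, 4.8053) (0, 1.7697) (0, 0) (11.4857, 0)]  |A|=46.5545
8. ⊥bis P4·P7 via (19.43,7.03): [(11.5464, 4.9176) (5.9902, 4.8053) (0, 1.7697) (0, 0) (11.4857, 0)]  |A|=46.5545
9. canonical 5-gon: [(11.5464, 4.9176) (5.9902, 4.8053) (0, 1.7697) (0, 0) (11.4857, 0)]
10. shoelace: 46.5545

Area of P4's cell: 46.5545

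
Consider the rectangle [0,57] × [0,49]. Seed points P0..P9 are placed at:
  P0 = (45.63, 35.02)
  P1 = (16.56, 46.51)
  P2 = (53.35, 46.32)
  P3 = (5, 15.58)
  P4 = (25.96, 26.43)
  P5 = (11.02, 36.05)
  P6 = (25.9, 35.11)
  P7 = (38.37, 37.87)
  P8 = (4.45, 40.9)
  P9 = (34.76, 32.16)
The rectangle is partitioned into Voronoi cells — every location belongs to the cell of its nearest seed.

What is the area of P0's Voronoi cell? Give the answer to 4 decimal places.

1. box [0,57]×[0,49]: [(0, 0) (57, 0) (57, 49) (0, 49)]
2. ⊥bis P0·P1 via (31.095,40.765): [(14.9825, 0) (57, 0) (57, 49) (34.3499, 49)]  |A|=1584.3556
3. ⊥bis P0·P2 via (49.49,40.67): [(14.9825, 0) (57, 0) (57, 35.5393) (37.2971, 49) (34.3499, 49)]  |A|=1451.7481
4. ⊥bis P0·P3 via (25.315,25.3): [(25.1329, 25.6807) (37.4201, 0) (57, 0) (57, 35.5393) (37.2971, 49) (34.3499, 49)]  |A|=1163.6416
5. ⊥bis P0·P4 via (35.795,30.725): [(31.2449, 41.1442) (49.2128, 0) (57, 0) (57, 35.5393) (37.2971, 49) (34.3499, 49)]  |A|=747.5598
6. ⊥bis P0·P5 via (28.325,35.535): [(31.2449, 41.1442) (49.2128, 0) (57, 0) (57, 35.5393) (37.2971, 49) (34.3499, 49)]  |A|=747.5598
7. ⊥bis P0·P6 via (35.765,35.065): [(35.7457, 30.8379) (49.2128, 0) (57, 0) (57, 35.5393) (37.2971, 49) (35.8286, 49)]  |A|=700.4523
8. ⊥bis P0·P7 via (42,36.445): [(37.8802, 25.9503) (49.2128, 0) (57, 0) (57, 35.5393) (44.8918, 43.8114)]  |A|=577.927
9. ⊥bis P0·P8 via (25.04,37.96): [(37.8802, 25.9503) (49.2128, 0) (57, 0) (57, 35.5393) (44.8918, 43.8114)]  |A|=577.927
10. ⊥bis P0·P9 via (40.195,33.59): [(40.4696, 32.5464) (48.7601, 1.0365) (49.2128, 0) (57, 0) (57, 35.5393) (44.8918, 43.8114)]  |A|=509.7878
11. canonical 6-gon: [(40.4696, 32.5464) (48.7601, 1.0365) (49.2128, 0) (57, 0) (57, 35.5393) (44.8918, 43.8114)]
12. shoelace: 509.7878

Area of P0's cell: 509.7878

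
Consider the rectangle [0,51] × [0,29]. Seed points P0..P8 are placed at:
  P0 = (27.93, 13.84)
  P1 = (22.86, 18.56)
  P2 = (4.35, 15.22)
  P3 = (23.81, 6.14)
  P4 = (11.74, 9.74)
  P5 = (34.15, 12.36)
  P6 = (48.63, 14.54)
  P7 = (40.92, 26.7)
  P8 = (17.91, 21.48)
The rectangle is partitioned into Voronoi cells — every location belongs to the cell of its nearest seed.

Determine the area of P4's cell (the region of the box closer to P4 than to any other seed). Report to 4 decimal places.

Area of P4's cell: 200.3217

1. box [0,51]×[0,29]: [(0, 0) (51, 0) (51, 29) (0, 29)]
2. ⊥bis P4·P0 via (19.835,11.79): [(0, 0) (22.8207, 0) (15.4767, 29) (0, 29)]  |A|=555.3127
3. ⊥bis P4·P1 via (17.3,14.15): [(0, 0) (22.8207, 0) (20.146, 10.5618) (5.5215, 29) (0, 29)]  |A|=463.5347
4. ⊥bis P4·P2 via (8.045,12.48): [(0, 1.631) (0, 0) (22.8207, 0) (20.146, 10.5618) (13.1569, 19.3735)]  |A|=256.9134
5. ⊥bis P4·P3 via (17.775,7.94): [(0, 1.631) (0, 0) (15.4068, 0) (18.9912, 12.0177) (13.1569, 19.3735)]  |A|=208.2128
6. ⊥bis P4·P5 via (22.945,11.05): [(0, 1.631) (0, 0) (15.4068, 0) (18.9912, 12.0177) (13.1569, 19.3735)]  |A|=208.2128
7. ⊥bis P4·P6 via (30.185,12.14): [(0, 1.631) (0, 0) (15.4068, 0) (18.9912, 12.0177) (13.1569, 19.3735)]  |A|=208.2128
8. ⊥bis P4·P7 via (26.33,18.22): [(0, 1.631) (0, 0) (15.4068, 0) (18.9912, 12.0177) (13.1569, 19.3735)]  |A|=208.2128
9. ⊥bis P4·P8 via (14.825,15.61): [(11.6165, 17.2963) (0, 1.631) (0, 0) (15.4068, 0) (18.9912, 12.0177) (17.0834, 14.4231)]  |A|=200.3217
10. canonical 6-gon: [(11.6165, 17.2963) (0, 1.631) (0, 0) (15.4068, 0) (18.9912, 12.0177) (17.0834, 14.4231)]
11. shoelace: 200.3217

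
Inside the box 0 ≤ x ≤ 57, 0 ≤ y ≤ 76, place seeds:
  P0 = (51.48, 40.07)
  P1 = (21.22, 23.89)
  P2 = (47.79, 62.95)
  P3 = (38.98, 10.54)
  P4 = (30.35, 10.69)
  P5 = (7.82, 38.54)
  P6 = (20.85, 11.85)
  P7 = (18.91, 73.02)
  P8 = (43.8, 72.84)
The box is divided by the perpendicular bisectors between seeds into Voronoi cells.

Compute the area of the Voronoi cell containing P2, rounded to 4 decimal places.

Area of P2's cell: 455.6957

1. box [0,57]×[0,76]: [(0, 0) (57, 0) (57, 76) (0, 76)]
2. ⊥bis P2·P0 via (49.635,51.51): [(0, 43.5051) (57, 52.6978) (57, 76) (0, 76)]  |A|=1590.2187
3. ⊥bis P2·P1 via (34.505,43.42): [(0, 66.8915) (27.791, 47.9871) (57, 52.6978) (57, 76) (0, 76)]  |A|=1265.2517
4. ⊥bis P2·P3 via (43.385,36.745): [(0, 66.8915) (27.791, 47.9871) (57, 52.6978) (57, 76) (0, 76)]  |A|=1265.2517
5. ⊥bis P2·P4 via (39.07,36.82): [(0, 66.8915) (27.791, 47.9871) (57, 52.6978) (57, 76) (0, 76)]  |A|=1265.2517
6. ⊥bis P2·P5 via (27.805,50.745): [(29.337, 48.2364) (57, 52.6978) (57, 76) (12.3816, 76)]  |A|=941.688
7. ⊥bis P2·P6 via (34.32,37.4): [(29.337, 48.2364) (57, 52.6978) (57, 76) (12.3816, 76)]  |A|=941.688
8. ⊥bis P2·P7 via (33.35,67.985): [(27.5082, 51.2311) (29.337, 48.2364) (57, 52.6978) (57, 76) (36.1447, 76)]  |A|=647.3941
9. ⊥bis P2·P8 via (45.795,67.895): [(31.2762, 62.0376) (27.5082, 51.2311) (29.337, 48.2364) (57, 52.6978) (57, 72.4155)]  |A|=455.6957
10. canonical 5-gon: [(31.2762, 62.0376) (27.5082, 51.2311) (29.337, 48.2364) (57, 52.6978) (57, 72.4155)]
11. shoelace: 455.6957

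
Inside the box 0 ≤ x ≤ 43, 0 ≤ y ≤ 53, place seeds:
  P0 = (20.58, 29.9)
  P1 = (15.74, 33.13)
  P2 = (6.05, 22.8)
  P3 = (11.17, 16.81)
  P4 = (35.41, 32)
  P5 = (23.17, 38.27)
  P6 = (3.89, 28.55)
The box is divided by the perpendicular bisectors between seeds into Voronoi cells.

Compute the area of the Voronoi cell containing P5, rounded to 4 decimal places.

1. box [0,43]×[0,53]: [(0, 0) (43, 0) (43, 53) (0, 53)]
2. ⊥bis P5·P0 via (21.875,34.085): [(0, 40.854) (43, 27.5481) (43, 53) (0, 53)]  |A|=808.3553
3. ⊥bis P5·P1 via (19.455,35.7): [(20.2174, 34.5979) (43, 27.5481) (43, 53) (7.487, 53)]  |A|=616.6862
4. ⊥bis P5·P2 via (14.61,30.535): [(20.2174, 34.5979) (43, 27.5481) (43, 53) (7.487, 53)]  |A|=616.6862
5. ⊥bis P5·P3 via (17.17,27.54): [(20.2174, 34.5979) (43, 27.5481) (43, 53) (7.487, 53)]  |A|=616.6862
6. ⊥bis P5·P4 via (29.29,35.135): [(20.2174, 34.5979) (27.8112, 32.2481) (38.4414, 53) (7.487, 53)]  |A|=376.0947
7. ⊥bis P5·P6 via (13.53,33.41): [(20.2174, 34.5979) (27.8112, 32.2481) (38.4414, 53) (7.487, 53)]  |A|=376.0947
8. canonical 4-gon: [(20.2174, 34.5979) (27.8112, 32.2481) (38.4414, 53) (7.487, 53)]
9. shoelace: 376.0947

Area of P5's cell: 376.0947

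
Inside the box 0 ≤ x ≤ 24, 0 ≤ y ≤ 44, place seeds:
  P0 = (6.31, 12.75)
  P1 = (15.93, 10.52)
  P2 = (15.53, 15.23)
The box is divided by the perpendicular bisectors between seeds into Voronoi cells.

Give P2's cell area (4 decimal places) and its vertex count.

Area of P2's cell: 526.0100 (4 vertices)

1. box [0,24]×[0,44]: [(0, 0) (24, 0) (24, 44) (0, 44)]
2. ⊥bis P2·P0 via (10.92,13.99): [(14.683, 0) (24, 0) (24, 44) (2.8479, 44)]  |A|=670.3195
3. ⊥bis P2·P1 via (15.73,12.875): [(11.3206, 12.5005) (24, 13.5773) (24, 44) (2.8479, 44)]  |A|=526.01
4. canonical 4-gon: [(11.3206, 12.5005) (24, 13.5773) (24, 44) (2.8479, 44)]
5. shoelace: 526.01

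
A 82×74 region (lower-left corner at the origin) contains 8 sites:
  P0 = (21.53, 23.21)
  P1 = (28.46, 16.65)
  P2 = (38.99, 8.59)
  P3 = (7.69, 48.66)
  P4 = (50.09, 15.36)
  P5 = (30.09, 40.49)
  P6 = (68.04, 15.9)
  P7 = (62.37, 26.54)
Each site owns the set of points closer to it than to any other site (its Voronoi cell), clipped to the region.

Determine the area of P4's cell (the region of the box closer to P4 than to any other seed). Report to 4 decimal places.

1. box [0,82]×[0,74]: [(0, 0) (82, 0) (82, 74) (0, 74)]
2. ⊥bis P4·P0 via (35.81,19.285): [(30.5093, 0) (82, 0) (82, 74) (50.849, 74)]  |A|=3057.7434
3. ⊥bis P4·P1 via (39.275,16.005): [(40.485, 36.2937) (38.3205, 0) (82, 0) (82, 74) (50.849, 74)]  |A|=2915.9957
4. ⊥bis P4·P2 via (44.54,11.975): [(40.485, 36.2937) (39.525, 20.1975) (51.8437, 0) (82, 0) (82, 74) (50.849, 74)]  |A|=2779.4286
5. ⊥bis P4·P3 via (28.89,32.01): [(44.9164, 52.4159) (40.485, 36.2937) (39.525, 20.1975) (51.8437, 0) (82, 0) (82, 74) (61.868, 74)]  |A|=2660.5109
6. ⊥bis P4·P5 via (40.09,27.925): [(39.9807, 27.838) (39.525, 20.1975) (51.8437, 0) (82, 0) (82, 61.2796)]  |A|=1758.8703
7. ⊥bis P4·P6 via (59.065,15.63): [(58.2601, 42.3859) (39.9807, 27.838) (39.525, 20.1975) (51.8437, 0) (59.5352, 0)]  |A|=555.3897
8. ⊥bis P4·P7 via (56.23,20.95): [(58.9964, 17.9115) (45.7667, 32.4428) (39.9807, 27.838) (39.525, 20.1975) (51.8437, 0) (59.5352, 0)]  |A|=398.8445
9. canonical 6-gon: [(58.9964, 17.9115) (45.7667, 32.4428) (39.9807, 27.838) (39.525, 20.1975) (51.8437, 0) (59.5352, 0)]
10. shoelace: 398.8445

Area of P4's cell: 398.8445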